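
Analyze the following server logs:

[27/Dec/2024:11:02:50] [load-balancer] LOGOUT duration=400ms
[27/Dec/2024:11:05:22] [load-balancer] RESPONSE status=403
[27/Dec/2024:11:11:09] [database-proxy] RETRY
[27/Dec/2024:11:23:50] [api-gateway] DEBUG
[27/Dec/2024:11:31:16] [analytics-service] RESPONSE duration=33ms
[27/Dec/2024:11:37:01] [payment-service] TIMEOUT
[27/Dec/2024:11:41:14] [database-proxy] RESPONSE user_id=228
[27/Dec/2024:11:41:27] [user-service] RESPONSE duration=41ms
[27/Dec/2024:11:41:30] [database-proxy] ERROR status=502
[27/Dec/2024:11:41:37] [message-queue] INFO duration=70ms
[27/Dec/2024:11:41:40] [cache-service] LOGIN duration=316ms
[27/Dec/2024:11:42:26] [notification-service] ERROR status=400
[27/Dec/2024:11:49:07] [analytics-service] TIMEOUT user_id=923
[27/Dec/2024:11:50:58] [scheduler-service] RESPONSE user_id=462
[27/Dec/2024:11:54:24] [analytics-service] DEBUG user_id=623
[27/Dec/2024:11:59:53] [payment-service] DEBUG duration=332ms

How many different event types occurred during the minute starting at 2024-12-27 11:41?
4

To count unique event types:

1. Filter events in the minute starting at 2024-12-27 11:41
2. Extract event types from matching entries
3. Count unique types: 4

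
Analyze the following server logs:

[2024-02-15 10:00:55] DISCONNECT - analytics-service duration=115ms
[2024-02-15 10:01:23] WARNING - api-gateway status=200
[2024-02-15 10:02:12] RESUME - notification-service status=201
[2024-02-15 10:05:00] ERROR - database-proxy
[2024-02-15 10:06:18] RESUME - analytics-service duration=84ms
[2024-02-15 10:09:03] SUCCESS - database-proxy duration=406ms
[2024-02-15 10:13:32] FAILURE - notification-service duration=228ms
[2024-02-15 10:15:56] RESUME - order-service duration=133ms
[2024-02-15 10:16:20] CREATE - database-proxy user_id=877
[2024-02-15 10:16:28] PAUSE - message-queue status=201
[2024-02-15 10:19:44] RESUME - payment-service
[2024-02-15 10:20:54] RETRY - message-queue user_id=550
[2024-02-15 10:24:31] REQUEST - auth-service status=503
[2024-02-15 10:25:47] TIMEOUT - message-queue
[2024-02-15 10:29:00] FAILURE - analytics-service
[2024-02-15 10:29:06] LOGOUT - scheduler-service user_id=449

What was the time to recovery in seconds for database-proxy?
243

To calculate recovery time:

1. Find ERROR event for database-proxy: 2024-02-15 10:05:00
2. Find next SUCCESS event for database-proxy: 2024-02-15 10:09:03
3. Recovery time: 2024-02-15 10:09:03 - 2024-02-15 10:05:00 = 243 seconds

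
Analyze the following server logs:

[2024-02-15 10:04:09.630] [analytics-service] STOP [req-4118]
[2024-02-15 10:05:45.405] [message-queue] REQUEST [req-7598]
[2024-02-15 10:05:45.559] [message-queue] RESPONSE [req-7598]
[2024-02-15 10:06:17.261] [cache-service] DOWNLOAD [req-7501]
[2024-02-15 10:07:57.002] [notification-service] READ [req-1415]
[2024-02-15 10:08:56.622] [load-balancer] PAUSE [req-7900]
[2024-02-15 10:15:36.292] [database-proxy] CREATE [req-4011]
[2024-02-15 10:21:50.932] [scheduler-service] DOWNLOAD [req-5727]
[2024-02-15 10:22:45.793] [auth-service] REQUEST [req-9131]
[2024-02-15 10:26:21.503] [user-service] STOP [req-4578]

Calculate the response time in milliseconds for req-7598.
154

To calculate latency:

1. Find REQUEST with id req-7598: 2024-02-15 10:05:45.405
2. Find RESPONSE with id req-7598: 2024-02-15 10:05:45.559
3. Latency: 2024-02-15 10:05:45.559 - 2024-02-15 10:05:45.405 = 154ms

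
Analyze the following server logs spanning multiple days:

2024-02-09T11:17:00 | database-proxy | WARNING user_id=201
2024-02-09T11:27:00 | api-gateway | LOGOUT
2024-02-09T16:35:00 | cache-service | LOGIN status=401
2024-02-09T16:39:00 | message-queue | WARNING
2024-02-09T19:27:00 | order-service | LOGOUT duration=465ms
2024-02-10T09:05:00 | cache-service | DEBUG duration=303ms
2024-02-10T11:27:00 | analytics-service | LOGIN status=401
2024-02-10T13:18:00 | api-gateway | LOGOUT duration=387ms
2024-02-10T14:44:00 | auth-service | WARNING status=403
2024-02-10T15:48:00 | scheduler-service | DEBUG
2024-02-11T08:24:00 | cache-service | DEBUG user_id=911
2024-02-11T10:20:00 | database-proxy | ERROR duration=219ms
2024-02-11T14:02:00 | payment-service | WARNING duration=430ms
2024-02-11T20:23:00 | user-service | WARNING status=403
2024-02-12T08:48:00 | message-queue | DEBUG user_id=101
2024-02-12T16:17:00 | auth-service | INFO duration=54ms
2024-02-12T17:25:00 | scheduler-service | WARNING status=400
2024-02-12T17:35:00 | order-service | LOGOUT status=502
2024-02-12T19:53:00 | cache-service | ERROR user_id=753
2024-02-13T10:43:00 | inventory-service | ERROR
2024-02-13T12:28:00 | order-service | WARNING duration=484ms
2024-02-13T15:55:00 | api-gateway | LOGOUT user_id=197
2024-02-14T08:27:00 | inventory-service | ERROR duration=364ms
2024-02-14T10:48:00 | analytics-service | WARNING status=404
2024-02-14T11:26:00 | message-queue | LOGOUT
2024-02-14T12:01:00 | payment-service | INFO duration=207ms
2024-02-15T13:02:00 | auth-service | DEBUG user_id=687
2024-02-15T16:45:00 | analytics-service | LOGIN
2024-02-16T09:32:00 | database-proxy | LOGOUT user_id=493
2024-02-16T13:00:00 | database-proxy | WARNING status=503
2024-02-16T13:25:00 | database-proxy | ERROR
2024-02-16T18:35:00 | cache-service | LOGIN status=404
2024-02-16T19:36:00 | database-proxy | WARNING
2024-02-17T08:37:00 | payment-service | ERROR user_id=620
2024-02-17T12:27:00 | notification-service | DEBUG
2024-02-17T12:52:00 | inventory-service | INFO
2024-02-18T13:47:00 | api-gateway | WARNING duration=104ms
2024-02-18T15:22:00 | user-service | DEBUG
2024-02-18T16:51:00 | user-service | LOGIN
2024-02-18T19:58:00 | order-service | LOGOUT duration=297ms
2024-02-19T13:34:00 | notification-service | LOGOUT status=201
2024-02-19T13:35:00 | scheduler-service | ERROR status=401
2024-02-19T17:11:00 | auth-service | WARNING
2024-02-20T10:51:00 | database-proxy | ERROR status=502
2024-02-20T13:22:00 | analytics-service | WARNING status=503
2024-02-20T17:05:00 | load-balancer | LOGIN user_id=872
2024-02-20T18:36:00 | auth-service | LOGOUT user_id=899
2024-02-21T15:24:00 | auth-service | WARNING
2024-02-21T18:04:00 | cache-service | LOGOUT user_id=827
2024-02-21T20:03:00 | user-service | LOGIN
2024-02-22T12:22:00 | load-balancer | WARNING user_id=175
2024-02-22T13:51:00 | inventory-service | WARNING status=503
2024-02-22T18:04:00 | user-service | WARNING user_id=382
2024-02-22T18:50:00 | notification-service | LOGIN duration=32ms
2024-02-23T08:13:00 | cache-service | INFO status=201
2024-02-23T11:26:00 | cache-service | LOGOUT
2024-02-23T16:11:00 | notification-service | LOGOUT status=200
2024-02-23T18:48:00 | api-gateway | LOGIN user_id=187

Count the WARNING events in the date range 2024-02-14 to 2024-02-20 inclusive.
6

To filter by date range:

1. Date range: 2024-02-14 through 2024-02-20, both dates inclusive
2. Filter for WARNING events whose date falls in this range
3. Count matching events: 6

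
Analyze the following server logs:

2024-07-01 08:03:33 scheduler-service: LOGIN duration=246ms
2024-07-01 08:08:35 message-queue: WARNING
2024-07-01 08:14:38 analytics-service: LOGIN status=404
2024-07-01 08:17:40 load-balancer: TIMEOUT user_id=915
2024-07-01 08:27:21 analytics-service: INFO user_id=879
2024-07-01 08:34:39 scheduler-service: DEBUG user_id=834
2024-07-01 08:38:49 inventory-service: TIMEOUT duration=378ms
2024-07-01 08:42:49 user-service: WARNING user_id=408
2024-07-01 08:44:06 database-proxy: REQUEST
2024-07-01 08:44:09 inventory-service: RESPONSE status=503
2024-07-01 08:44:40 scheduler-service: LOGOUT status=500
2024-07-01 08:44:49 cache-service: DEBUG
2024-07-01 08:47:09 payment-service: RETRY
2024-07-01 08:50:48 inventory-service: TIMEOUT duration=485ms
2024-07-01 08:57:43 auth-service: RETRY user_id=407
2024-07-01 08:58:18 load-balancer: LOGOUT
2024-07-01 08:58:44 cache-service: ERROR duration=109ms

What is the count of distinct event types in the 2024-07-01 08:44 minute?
4

To count unique event types:

1. Filter events in the minute starting at 2024-07-01 08:44
2. Extract event types from matching entries
3. Count unique types: 4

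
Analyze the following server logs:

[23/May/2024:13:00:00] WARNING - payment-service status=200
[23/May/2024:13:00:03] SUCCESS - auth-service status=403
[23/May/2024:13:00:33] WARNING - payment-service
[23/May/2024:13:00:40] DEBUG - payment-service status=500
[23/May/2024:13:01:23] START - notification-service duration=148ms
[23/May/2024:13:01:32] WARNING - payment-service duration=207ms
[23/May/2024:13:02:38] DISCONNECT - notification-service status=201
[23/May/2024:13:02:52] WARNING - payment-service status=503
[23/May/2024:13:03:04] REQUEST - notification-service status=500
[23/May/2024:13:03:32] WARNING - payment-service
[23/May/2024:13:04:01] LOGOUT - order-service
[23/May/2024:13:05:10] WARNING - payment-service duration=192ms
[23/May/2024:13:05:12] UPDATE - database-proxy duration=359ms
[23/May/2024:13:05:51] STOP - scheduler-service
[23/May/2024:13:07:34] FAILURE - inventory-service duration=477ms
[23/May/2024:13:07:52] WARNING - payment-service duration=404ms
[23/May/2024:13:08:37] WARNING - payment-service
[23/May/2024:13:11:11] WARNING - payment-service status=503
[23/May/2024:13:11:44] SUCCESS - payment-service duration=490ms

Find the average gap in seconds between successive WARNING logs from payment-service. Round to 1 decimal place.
83.9

To calculate average interval:

1. Find all WARNING events for payment-service in order
2. Calculate time gaps between consecutive events
3. Compute mean of gaps: 671 / 8 = 83.9 seconds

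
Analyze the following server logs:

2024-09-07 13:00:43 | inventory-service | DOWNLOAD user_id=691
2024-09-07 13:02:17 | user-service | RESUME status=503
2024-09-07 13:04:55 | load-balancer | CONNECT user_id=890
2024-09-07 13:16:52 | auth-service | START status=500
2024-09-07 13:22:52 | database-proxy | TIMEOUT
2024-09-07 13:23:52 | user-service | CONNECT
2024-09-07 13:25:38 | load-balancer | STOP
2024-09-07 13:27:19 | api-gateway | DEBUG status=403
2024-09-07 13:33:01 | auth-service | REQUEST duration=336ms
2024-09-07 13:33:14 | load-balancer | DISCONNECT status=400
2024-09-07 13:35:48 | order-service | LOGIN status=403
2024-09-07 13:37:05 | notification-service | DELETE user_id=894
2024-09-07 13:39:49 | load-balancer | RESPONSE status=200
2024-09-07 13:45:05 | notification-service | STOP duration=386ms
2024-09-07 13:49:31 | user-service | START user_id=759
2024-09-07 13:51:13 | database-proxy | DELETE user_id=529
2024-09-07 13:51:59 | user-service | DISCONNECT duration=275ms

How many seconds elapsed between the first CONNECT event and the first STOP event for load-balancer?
1243

To find the time between events:

1. Locate the first CONNECT event for load-balancer: 2024-09-07 13:04:55
2. Locate the first STOP event for load-balancer: 2024-09-07 13:25:38
3. Calculate the difference: 2024-09-07 13:25:38 - 2024-09-07 13:04:55 = 1243 seconds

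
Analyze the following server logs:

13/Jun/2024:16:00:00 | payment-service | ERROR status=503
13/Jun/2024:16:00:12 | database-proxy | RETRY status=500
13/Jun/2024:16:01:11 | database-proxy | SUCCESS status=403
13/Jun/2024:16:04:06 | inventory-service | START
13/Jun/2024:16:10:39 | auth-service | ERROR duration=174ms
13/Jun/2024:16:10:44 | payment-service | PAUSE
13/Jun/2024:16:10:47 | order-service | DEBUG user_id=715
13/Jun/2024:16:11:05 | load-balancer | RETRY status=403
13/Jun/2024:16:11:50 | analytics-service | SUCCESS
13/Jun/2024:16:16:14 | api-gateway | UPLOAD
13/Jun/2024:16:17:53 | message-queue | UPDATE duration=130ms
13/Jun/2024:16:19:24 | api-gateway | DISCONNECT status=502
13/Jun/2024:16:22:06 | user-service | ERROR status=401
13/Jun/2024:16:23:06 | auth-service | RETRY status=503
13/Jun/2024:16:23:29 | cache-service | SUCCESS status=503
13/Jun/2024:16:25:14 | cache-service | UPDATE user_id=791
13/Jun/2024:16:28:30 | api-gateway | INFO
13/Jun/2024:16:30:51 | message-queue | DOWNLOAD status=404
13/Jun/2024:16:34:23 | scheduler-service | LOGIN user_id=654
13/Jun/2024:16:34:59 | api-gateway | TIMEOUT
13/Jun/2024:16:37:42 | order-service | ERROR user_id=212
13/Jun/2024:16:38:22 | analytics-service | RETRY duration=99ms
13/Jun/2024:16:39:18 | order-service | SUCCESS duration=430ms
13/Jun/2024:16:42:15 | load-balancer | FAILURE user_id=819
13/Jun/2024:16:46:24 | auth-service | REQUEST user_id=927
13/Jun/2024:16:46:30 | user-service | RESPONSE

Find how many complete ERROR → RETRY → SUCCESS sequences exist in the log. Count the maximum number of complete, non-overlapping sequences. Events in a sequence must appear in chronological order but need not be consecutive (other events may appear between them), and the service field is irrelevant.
4

To count sequences:

1. Look for pattern: ERROR → RETRY → SUCCESS
2. Greedily scan the log in chronological order, matching each sequence element in turn (ignoring service)
3. Each time the full pattern completes, increment the count and restart matching from the next event
4. Complete non-overlapping sequences found: 4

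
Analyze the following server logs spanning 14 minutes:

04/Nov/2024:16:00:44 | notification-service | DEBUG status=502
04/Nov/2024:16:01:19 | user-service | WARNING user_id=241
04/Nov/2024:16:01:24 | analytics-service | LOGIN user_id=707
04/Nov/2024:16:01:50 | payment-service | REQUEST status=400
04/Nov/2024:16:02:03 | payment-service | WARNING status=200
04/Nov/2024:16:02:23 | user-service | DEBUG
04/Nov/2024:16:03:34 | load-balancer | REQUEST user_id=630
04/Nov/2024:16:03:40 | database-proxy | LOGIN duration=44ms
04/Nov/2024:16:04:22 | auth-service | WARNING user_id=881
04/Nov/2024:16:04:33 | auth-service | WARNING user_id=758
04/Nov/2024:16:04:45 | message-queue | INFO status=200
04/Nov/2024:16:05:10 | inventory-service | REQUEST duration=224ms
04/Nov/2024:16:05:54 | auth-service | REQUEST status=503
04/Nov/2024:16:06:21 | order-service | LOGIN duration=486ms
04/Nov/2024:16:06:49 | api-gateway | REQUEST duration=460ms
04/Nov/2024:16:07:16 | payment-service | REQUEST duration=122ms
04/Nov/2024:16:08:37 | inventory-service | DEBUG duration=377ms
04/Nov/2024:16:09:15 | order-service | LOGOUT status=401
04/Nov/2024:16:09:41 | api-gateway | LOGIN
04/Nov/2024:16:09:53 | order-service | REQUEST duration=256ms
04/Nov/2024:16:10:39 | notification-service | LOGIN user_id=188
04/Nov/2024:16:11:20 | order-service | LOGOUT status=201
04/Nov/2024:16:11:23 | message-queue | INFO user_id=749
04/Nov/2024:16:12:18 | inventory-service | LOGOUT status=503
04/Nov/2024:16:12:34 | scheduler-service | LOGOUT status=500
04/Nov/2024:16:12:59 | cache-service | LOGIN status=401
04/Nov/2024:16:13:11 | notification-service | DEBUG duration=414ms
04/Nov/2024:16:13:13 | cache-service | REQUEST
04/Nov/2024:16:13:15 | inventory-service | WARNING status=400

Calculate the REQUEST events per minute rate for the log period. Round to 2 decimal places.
0.57

To calculate the rate:

1. Count total REQUEST events: 8
2. Total time period: 14 minutes
3. Rate = 8 / 14 = 0.57 events per minute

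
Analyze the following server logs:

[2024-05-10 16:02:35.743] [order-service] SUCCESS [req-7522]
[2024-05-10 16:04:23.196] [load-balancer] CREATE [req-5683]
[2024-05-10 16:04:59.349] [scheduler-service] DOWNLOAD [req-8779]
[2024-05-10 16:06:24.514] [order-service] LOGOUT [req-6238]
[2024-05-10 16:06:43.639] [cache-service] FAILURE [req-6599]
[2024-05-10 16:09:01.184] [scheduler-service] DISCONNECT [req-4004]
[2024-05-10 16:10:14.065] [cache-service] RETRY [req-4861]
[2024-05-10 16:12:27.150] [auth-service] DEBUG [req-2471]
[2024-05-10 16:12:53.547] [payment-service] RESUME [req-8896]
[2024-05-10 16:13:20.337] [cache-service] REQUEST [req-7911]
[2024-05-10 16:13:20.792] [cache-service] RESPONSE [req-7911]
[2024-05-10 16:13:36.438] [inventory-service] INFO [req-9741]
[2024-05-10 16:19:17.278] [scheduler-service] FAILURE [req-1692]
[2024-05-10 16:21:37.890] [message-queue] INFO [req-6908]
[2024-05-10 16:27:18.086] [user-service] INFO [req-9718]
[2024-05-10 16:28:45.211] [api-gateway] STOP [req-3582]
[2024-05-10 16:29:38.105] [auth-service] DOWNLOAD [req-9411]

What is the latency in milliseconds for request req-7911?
455

To calculate latency:

1. Find REQUEST with id req-7911: 2024-05-10 16:13:20.337
2. Find RESPONSE with id req-7911: 2024-05-10 16:13:20.792
3. Latency: 2024-05-10 16:13:20.792 - 2024-05-10 16:13:20.337 = 455ms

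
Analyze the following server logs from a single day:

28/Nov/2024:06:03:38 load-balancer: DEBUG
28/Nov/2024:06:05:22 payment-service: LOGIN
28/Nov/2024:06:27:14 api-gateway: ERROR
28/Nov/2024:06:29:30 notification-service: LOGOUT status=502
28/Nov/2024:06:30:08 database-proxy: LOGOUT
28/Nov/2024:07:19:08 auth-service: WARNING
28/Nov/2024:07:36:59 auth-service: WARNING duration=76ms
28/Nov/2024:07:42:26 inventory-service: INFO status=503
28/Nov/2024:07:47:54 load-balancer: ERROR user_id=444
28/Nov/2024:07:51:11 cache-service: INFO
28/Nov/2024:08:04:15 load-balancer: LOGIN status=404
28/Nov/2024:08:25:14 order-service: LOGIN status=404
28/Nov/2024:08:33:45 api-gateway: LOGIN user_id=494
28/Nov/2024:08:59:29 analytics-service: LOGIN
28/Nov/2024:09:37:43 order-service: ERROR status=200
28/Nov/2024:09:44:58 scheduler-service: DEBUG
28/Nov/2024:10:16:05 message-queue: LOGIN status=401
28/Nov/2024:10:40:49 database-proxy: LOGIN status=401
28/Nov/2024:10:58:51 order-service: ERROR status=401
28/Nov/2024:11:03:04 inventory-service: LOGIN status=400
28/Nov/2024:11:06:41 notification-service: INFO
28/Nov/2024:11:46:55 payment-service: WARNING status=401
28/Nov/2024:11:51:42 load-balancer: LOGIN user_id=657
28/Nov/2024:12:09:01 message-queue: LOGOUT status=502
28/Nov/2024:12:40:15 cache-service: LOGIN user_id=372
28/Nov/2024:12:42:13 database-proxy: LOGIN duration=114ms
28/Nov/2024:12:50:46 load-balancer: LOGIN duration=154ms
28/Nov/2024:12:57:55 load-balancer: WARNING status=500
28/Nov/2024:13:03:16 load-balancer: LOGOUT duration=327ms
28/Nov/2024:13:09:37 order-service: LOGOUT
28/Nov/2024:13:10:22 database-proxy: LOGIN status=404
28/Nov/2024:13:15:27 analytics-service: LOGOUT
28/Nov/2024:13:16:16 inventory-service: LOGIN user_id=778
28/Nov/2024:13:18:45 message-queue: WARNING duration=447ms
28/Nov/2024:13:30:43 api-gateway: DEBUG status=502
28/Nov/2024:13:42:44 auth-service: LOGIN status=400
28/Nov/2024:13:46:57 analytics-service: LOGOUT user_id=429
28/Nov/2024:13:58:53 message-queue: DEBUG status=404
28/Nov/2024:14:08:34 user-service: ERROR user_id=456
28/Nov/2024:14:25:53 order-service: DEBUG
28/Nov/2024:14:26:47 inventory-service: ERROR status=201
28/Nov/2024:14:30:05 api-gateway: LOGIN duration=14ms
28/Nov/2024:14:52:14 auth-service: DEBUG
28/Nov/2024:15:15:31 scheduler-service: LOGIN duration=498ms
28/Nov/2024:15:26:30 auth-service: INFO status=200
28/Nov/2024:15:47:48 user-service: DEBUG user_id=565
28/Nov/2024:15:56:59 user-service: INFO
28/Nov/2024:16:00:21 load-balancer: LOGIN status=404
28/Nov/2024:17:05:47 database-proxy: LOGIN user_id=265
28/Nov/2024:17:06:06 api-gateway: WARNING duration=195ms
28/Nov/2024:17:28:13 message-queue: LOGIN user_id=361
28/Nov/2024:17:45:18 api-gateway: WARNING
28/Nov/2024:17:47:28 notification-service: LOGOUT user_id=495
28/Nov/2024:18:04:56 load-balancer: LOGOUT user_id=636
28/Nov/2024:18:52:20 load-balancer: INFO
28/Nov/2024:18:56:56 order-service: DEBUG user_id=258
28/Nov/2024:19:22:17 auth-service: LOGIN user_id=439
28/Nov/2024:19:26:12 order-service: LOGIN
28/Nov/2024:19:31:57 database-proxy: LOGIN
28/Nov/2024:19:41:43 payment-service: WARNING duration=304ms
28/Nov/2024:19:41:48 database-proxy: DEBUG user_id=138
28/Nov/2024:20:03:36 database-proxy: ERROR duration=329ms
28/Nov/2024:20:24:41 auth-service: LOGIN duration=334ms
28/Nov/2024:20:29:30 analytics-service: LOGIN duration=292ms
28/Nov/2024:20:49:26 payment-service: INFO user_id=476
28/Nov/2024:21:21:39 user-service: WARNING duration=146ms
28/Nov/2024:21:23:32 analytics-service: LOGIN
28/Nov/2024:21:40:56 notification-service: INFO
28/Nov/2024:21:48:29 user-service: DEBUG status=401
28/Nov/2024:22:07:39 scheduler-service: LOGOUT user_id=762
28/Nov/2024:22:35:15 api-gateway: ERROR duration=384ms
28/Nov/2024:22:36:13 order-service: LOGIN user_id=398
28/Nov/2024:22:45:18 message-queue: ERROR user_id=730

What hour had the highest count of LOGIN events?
8

To find the peak hour:

1. Group all LOGIN events by hour
2. Count events in each hour
3. Find hour with maximum count
4. Peak hour: 8 (with 4 events)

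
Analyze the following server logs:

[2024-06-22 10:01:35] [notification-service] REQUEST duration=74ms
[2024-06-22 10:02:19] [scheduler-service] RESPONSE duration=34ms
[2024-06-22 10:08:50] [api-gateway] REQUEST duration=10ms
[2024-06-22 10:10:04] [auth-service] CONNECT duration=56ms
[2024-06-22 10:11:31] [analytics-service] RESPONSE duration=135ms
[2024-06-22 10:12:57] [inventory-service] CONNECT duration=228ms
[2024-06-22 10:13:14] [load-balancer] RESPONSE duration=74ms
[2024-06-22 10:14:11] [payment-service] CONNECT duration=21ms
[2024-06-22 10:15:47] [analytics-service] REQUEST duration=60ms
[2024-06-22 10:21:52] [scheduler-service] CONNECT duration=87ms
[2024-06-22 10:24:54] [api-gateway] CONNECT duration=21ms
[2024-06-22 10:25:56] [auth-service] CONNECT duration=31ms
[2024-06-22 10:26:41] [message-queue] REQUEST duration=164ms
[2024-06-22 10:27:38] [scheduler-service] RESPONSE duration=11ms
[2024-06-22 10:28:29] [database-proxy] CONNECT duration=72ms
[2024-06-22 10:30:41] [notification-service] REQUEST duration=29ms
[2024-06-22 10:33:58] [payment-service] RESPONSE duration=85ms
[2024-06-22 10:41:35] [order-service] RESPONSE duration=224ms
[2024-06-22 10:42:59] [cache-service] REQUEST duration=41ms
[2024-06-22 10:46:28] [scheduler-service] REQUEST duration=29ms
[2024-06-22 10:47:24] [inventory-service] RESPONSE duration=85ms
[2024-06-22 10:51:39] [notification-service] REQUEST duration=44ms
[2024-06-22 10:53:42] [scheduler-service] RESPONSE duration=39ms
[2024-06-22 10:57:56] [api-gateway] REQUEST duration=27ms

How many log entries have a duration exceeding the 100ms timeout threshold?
4

To count timeouts:

1. Threshold: 100ms
2. Extract duration from each log entry
3. Count entries where duration > 100
4. Timeout count: 4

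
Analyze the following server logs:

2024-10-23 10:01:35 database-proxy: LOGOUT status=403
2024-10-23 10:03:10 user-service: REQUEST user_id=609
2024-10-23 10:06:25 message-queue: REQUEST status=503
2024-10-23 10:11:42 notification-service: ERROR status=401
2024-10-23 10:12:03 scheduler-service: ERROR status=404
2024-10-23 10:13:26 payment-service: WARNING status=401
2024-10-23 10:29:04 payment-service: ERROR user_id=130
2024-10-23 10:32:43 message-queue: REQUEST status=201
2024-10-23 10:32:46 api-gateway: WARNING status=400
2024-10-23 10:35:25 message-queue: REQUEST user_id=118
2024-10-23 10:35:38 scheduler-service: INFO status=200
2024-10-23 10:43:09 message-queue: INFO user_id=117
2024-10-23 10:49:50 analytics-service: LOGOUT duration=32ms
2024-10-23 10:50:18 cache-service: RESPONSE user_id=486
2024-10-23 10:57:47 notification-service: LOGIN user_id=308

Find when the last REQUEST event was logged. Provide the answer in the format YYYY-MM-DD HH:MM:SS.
2024-10-23 10:35:25

To find the last event:

1. Filter for all REQUEST events
2. Sort by timestamp
3. Select the last one
4. Timestamp: 2024-10-23 10:35:25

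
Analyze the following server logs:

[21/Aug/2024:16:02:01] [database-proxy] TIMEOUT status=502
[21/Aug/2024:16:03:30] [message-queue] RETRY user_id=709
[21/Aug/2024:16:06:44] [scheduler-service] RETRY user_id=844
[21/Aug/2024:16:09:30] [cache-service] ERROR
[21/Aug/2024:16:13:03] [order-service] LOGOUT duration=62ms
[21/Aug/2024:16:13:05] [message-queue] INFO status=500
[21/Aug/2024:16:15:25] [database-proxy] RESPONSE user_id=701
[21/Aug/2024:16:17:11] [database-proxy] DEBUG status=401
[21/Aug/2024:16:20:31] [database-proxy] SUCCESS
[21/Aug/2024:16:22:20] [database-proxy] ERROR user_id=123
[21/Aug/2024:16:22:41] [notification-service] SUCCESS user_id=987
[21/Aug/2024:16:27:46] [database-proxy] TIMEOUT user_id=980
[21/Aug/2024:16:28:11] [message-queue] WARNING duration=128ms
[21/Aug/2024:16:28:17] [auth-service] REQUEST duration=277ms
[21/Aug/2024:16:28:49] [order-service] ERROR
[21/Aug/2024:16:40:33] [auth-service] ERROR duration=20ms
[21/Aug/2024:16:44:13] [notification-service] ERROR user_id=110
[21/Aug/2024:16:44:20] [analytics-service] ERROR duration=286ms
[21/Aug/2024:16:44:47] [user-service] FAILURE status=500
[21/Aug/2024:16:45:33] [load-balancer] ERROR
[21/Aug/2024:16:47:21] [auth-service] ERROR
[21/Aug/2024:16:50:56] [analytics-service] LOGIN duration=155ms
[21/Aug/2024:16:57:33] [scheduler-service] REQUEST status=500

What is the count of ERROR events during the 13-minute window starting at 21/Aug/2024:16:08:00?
1

To count events in the time window:

1. Window boundaries: 21/Aug/2024:16:08:00 to 21/Aug/2024:16:21:00
2. Filter for ERROR events within this window
3. Count matching events: 1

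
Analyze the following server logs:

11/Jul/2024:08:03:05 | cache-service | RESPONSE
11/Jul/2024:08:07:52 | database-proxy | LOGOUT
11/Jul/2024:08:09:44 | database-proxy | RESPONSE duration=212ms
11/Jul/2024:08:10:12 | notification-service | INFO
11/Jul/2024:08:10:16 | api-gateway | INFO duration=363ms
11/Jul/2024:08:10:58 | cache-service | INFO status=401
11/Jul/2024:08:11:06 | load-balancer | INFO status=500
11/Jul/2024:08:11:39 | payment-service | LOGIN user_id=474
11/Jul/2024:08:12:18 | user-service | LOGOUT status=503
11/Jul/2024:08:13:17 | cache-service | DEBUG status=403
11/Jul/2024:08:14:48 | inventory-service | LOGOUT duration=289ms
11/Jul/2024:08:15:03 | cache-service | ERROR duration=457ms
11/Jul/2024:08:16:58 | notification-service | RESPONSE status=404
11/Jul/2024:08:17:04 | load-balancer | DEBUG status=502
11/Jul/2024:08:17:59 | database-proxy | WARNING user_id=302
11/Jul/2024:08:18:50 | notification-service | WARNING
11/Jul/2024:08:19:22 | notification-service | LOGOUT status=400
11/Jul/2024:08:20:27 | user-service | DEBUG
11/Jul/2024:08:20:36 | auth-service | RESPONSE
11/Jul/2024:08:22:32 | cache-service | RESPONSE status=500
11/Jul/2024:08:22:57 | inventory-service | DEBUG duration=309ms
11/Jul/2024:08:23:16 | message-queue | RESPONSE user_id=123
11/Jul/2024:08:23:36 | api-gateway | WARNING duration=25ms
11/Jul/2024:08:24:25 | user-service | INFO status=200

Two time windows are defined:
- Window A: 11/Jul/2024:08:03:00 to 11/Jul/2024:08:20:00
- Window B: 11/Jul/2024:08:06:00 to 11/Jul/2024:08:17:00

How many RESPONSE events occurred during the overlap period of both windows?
2

To find overlap events:

1. Window A: 11/Jul/2024:08:03:00 to 11/Jul/2024:08:20:00
2. Window B: 11/Jul/2024:08:06:00 to 11/Jul/2024:08:17:00
3. Overlap period: 11/Jul/2024:08:06:00 to 11/Jul/2024:08:17:00
4. Count RESPONSE events in overlap: 2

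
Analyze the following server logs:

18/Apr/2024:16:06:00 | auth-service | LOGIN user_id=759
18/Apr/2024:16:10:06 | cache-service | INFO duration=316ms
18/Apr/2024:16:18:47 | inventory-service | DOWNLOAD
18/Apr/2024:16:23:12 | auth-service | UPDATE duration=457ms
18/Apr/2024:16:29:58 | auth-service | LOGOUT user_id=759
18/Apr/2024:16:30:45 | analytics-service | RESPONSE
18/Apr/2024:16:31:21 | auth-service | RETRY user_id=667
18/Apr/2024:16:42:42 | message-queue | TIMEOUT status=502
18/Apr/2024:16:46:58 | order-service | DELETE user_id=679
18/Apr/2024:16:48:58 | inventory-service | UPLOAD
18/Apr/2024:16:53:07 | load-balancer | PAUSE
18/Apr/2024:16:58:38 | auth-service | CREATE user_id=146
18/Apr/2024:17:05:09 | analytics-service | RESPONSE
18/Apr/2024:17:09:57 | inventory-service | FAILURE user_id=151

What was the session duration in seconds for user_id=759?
1438

To calculate session duration:

1. Find LOGIN event for user_id=759: 18/Apr/2024:16:06:00
2. Find LOGOUT event for user_id=759: 18/Apr/2024:16:29:58
3. Session duration: 18/Apr/2024:16:29:58 - 18/Apr/2024:16:06:00 = 1438 seconds (23 minutes)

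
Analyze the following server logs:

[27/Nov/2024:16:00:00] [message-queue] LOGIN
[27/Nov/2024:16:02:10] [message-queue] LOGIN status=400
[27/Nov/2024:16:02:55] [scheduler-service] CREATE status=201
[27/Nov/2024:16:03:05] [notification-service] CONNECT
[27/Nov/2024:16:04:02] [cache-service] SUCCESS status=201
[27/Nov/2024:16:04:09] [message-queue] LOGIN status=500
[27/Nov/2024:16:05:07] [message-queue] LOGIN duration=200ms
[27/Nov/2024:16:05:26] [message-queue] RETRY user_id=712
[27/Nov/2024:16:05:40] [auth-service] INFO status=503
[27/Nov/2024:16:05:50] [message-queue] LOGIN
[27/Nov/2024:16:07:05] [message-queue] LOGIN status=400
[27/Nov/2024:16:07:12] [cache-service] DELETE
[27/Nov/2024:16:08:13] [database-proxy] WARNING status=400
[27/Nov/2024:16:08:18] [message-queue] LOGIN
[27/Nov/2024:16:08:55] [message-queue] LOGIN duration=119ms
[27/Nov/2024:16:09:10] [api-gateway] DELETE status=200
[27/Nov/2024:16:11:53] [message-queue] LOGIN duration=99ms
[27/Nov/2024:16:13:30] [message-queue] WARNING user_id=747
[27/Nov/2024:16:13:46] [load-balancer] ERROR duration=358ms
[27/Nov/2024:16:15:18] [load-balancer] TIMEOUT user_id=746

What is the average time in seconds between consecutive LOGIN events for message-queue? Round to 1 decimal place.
89.1

To calculate average interval:

1. Find all LOGIN events for message-queue in order
2. Calculate time gaps between consecutive events
3. Compute mean of gaps: 713 / 8 = 89.1 seconds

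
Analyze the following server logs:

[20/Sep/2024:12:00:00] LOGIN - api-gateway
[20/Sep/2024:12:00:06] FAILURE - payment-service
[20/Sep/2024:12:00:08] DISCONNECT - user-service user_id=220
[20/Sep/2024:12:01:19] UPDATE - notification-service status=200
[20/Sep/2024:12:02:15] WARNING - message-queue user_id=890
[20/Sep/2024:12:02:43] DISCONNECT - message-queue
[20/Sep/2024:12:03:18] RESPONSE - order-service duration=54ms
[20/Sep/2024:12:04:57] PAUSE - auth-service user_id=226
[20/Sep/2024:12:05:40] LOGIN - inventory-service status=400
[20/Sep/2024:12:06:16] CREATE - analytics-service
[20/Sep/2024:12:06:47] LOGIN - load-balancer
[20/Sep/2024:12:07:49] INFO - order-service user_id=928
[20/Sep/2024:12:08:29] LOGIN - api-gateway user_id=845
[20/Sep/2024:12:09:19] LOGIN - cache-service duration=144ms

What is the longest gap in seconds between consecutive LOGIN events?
340

To find the longest gap:

1. Extract all LOGIN events in chronological order
2. Calculate time differences between consecutive events
3. Find the maximum difference
4. Longest gap: 340 seconds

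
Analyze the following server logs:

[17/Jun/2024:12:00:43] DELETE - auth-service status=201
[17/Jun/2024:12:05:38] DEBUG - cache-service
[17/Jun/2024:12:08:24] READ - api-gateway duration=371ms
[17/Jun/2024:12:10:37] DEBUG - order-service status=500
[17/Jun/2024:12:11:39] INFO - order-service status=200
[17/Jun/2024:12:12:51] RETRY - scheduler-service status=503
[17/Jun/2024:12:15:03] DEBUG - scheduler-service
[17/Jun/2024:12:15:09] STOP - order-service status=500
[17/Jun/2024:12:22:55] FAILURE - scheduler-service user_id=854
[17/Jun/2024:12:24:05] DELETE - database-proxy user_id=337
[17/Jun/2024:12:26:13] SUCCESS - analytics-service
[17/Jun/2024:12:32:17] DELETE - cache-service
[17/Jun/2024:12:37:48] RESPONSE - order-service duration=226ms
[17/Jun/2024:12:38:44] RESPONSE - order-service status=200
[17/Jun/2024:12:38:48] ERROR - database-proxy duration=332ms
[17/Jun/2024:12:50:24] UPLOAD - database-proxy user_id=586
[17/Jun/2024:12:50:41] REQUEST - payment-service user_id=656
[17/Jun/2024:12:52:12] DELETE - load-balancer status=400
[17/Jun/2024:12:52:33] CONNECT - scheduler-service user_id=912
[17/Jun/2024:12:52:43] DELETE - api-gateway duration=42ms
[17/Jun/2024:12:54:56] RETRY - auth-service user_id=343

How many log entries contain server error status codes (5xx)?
3

To find matching entries:

1. Pattern to match: server error status codes (5xx)
2. Scan each log entry for the pattern
3. Count matches: 3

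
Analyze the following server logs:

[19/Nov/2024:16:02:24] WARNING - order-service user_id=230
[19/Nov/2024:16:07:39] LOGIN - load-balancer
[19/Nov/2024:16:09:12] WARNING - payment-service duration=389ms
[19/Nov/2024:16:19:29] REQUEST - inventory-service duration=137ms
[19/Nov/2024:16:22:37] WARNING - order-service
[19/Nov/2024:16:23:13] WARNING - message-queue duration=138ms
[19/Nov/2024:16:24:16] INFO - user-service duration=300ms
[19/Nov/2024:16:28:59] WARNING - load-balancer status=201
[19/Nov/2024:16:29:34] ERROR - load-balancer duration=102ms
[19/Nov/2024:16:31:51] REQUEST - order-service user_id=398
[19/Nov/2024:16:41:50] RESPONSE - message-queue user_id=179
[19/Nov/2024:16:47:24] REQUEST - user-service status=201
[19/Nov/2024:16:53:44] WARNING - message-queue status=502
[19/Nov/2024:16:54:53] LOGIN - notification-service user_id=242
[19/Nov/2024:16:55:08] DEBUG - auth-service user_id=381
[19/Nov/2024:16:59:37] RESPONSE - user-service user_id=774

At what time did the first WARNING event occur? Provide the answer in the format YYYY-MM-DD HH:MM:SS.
2024-11-19 16:02:24

To find the first event:

1. Filter for all WARNING events
2. Sort by timestamp
3. Select the first one
4. Timestamp: 2024-11-19 16:02:24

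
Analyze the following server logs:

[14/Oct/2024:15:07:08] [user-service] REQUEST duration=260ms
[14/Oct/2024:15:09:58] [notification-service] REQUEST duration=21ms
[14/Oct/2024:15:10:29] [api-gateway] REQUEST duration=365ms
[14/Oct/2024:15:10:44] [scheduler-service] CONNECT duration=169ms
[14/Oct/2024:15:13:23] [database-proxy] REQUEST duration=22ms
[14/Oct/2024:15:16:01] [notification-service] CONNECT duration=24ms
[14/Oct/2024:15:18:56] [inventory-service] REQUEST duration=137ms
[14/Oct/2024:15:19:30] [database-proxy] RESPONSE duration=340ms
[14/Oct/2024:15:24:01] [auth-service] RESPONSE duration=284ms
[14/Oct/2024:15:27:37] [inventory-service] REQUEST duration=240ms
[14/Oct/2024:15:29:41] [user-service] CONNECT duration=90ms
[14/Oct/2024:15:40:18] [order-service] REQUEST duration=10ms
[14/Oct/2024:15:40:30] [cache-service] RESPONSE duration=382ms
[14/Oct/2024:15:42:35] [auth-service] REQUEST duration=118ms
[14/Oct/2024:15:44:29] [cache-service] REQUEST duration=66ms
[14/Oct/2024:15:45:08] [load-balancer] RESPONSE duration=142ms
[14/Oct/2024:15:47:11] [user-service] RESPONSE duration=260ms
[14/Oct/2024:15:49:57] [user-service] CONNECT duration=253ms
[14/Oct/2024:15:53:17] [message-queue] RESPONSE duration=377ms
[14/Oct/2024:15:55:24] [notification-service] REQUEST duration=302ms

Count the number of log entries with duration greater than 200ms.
10

To count timeouts:

1. Threshold: 200ms
2. Extract duration from each log entry
3. Count entries where duration > 200
4. Timeout count: 10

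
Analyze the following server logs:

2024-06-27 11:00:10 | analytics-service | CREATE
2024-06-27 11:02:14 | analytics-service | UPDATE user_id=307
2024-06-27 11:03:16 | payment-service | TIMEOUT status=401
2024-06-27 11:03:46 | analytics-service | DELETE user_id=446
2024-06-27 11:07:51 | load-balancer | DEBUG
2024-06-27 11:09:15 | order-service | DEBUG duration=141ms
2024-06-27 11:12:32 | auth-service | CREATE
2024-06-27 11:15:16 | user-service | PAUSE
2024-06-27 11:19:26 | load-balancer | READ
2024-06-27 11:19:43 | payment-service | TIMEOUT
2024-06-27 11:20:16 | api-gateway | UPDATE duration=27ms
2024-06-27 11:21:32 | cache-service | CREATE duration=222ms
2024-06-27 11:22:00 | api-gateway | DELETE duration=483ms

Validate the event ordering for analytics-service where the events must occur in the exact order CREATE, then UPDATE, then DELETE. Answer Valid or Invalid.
Valid

To validate ordering:

1. Required order: CREATE → UPDATE → DELETE
2. Rule: the events must occur in the exact order CREATE, then UPDATE, then DELETE
3. Check actual order of events for analytics-service
4. Result: Valid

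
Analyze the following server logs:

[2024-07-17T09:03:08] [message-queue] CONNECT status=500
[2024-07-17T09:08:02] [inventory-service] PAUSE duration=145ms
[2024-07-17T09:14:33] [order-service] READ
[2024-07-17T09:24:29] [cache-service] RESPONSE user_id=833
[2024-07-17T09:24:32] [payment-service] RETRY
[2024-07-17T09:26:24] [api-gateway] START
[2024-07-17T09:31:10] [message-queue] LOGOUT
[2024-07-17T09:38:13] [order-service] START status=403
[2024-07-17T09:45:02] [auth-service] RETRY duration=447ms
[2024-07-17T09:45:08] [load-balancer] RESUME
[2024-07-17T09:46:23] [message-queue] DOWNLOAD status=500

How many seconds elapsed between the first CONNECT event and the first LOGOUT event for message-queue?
1682

To find the time between events:

1. Locate the first CONNECT event for message-queue: 2024-07-17T09:03:08
2. Locate the first LOGOUT event for message-queue: 2024-07-17T09:31:10
3. Calculate the difference: 2024-07-17T09:31:10 - 2024-07-17T09:03:08 = 1682 seconds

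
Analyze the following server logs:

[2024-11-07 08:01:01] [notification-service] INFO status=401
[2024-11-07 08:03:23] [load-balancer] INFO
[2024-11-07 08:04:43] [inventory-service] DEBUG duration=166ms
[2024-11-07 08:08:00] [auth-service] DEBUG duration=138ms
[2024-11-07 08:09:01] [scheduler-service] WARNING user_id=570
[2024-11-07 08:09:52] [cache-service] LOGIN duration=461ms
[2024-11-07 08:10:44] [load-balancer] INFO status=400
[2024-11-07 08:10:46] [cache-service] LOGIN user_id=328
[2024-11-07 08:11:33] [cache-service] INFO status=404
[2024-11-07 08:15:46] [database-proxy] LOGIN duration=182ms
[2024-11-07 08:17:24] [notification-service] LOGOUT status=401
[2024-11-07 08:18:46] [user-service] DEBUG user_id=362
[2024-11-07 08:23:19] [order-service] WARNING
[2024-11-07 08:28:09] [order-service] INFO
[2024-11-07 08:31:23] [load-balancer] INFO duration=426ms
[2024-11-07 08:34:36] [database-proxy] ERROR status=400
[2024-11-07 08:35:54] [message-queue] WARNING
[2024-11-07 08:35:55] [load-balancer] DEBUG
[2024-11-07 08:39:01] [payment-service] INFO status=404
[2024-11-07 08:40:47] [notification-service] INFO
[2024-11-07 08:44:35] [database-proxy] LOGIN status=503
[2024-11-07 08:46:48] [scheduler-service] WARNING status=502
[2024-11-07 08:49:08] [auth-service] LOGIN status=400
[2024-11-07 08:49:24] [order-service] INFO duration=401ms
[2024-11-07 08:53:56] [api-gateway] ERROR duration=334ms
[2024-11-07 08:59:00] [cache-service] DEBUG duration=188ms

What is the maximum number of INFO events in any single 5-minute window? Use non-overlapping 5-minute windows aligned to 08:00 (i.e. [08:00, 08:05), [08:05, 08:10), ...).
2

To find the burst window:

1. Divide the log period into non-overlapping 5-minute windows starting at 08:00
2. Count INFO events in each window
3. Find the window with maximum count
4. Maximum events in a window: 2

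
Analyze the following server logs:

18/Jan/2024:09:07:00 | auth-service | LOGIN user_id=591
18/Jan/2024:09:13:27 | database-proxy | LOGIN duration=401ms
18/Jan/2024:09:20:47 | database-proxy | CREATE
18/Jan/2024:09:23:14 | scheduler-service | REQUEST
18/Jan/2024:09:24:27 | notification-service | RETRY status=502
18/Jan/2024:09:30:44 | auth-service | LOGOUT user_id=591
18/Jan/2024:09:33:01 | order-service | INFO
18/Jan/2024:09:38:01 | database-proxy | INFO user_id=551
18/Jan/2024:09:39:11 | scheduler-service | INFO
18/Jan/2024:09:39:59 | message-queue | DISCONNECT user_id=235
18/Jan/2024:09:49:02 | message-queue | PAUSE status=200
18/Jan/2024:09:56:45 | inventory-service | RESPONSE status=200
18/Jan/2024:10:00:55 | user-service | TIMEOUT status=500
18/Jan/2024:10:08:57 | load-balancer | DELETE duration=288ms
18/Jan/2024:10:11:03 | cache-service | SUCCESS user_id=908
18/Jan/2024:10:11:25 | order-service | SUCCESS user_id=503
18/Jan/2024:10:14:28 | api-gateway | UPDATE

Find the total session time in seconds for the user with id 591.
1424

To calculate session duration:

1. Find LOGIN event for user_id=591: 18/Jan/2024:09:07:00
2. Find LOGOUT event for user_id=591: 18/Jan/2024:09:30:44
3. Session duration: 18/Jan/2024:09:30:44 - 18/Jan/2024:09:07:00 = 1424 seconds (23 minutes)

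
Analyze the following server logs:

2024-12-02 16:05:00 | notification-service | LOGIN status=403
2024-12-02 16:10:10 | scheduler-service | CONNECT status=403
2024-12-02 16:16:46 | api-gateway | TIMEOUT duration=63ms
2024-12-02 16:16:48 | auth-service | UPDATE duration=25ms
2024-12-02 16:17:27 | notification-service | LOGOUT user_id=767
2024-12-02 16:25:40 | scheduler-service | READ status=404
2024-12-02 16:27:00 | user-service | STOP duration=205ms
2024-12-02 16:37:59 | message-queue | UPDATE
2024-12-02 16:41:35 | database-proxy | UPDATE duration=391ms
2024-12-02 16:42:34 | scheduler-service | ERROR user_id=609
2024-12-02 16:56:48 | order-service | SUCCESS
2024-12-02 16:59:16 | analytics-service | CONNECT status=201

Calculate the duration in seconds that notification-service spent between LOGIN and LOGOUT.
747

To calculate state duration:

1. Find LOGIN event for notification-service: 2024-12-02 16:05:00
2. Find LOGOUT event for notification-service: 2024-12-02 16:17:27
3. Calculate duration: 2024-12-02 16:17:27 - 2024-12-02 16:05:00 = 747 seconds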